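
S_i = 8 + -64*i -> [8, -56, -120, -184, -248]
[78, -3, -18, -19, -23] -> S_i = Random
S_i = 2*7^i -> [2, 14, 98, 686, 4802]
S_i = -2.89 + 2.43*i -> [-2.89, -0.46, 1.97, 4.4, 6.83]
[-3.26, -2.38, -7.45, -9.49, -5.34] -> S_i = Random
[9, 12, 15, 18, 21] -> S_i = 9 + 3*i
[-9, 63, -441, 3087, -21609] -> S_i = -9*-7^i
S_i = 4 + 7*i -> [4, 11, 18, 25, 32]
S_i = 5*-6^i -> [5, -30, 180, -1080, 6480]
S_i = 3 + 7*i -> [3, 10, 17, 24, 31]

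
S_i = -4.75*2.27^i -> [-4.75, -10.78, -24.48, -55.56, -126.12]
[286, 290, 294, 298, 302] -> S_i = 286 + 4*i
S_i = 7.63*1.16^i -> [7.63, 8.85, 10.27, 11.91, 13.82]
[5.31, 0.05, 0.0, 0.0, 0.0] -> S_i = 5.31*0.01^i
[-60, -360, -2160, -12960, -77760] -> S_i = -60*6^i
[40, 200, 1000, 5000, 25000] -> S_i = 40*5^i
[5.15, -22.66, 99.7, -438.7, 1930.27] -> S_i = 5.15*(-4.40)^i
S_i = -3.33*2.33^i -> [-3.33, -7.76, -18.08, -42.12, -98.14]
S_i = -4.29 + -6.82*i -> [-4.29, -11.11, -17.93, -24.75, -31.57]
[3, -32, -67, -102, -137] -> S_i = 3 + -35*i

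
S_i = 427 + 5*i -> [427, 432, 437, 442, 447]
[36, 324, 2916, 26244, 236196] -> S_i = 36*9^i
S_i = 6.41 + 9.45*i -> [6.41, 15.86, 25.31, 34.76, 44.21]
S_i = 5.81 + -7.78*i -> [5.81, -1.97, -9.75, -17.53, -25.31]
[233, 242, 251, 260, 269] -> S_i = 233 + 9*i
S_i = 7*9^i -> [7, 63, 567, 5103, 45927]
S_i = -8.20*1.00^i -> [-8.2, -8.2, -8.2, -8.2, -8.2]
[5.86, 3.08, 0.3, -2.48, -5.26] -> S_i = 5.86 + -2.78*i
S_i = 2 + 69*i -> [2, 71, 140, 209, 278]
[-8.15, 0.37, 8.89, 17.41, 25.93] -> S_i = -8.15 + 8.52*i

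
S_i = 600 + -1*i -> [600, 599, 598, 597, 596]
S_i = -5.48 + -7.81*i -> [-5.48, -13.29, -21.1, -28.91, -36.72]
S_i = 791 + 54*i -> [791, 845, 899, 953, 1007]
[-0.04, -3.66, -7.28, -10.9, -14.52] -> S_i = -0.04 + -3.62*i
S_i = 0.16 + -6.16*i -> [0.16, -6.0, -12.16, -18.32, -24.48]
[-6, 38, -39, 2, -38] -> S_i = Random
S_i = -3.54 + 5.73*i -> [-3.54, 2.19, 7.92, 13.65, 19.38]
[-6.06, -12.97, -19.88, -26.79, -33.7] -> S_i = -6.06 + -6.91*i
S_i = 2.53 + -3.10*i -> [2.53, -0.57, -3.67, -6.77, -9.87]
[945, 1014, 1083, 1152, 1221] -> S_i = 945 + 69*i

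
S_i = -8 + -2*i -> [-8, -10, -12, -14, -16]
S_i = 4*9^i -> [4, 36, 324, 2916, 26244]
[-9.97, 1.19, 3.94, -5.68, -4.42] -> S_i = Random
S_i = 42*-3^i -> [42, -126, 378, -1134, 3402]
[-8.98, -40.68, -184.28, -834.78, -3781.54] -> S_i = -8.98*4.53^i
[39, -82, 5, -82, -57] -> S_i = Random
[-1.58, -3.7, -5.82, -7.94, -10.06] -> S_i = -1.58 + -2.12*i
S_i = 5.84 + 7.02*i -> [5.84, 12.86, 19.88, 26.9, 33.92]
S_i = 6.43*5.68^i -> [6.43, 36.52, 207.45, 1178.3, 6692.75]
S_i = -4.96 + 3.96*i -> [-4.96, -1.0, 2.96, 6.92, 10.88]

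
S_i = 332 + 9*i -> [332, 341, 350, 359, 368]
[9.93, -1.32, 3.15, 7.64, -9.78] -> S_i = Random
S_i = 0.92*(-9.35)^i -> [0.92, -8.6, 80.43, -752.01, 7031.28]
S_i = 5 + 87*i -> [5, 92, 179, 266, 353]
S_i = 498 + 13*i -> [498, 511, 524, 537, 550]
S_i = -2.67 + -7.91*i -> [-2.67, -10.58, -18.49, -26.4, -34.31]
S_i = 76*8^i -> [76, 608, 4864, 38912, 311296]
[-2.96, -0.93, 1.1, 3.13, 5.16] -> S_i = -2.96 + 2.03*i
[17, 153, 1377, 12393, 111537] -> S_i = 17*9^i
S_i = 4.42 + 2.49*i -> [4.42, 6.91, 9.4, 11.89, 14.38]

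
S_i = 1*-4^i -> [1, -4, 16, -64, 256]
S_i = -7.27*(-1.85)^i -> [-7.27, 13.45, -24.88, 46.03, -85.16]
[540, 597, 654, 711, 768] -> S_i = 540 + 57*i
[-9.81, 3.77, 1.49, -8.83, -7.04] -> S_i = Random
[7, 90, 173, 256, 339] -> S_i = 7 + 83*i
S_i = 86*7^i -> [86, 602, 4214, 29498, 206486]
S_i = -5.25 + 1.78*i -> [-5.25, -3.47, -1.69, 0.09, 1.87]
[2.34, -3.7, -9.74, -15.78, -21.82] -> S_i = 2.34 + -6.04*i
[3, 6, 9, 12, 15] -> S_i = 3 + 3*i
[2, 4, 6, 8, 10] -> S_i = 2 + 2*i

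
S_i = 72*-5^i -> [72, -360, 1800, -9000, 45000]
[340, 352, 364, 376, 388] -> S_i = 340 + 12*i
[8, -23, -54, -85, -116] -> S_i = 8 + -31*i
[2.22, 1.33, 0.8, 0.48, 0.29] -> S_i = 2.22*0.60^i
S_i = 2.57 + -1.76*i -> [2.57, 0.81, -0.95, -2.71, -4.47]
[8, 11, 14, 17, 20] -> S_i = 8 + 3*i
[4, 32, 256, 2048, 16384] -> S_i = 4*8^i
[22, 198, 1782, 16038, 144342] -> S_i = 22*9^i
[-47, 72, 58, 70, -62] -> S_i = Random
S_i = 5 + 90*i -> [5, 95, 185, 275, 365]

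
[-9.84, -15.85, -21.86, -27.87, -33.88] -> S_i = -9.84 + -6.01*i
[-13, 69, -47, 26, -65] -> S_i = Random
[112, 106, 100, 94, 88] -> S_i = 112 + -6*i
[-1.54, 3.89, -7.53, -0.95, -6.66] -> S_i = Random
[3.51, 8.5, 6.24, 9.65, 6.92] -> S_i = Random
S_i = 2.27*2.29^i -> [2.27, 5.2, 11.9, 27.26, 62.43]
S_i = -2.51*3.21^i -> [-2.51, -8.06, -25.86, -83.02, -266.5]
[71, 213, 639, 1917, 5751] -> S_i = 71*3^i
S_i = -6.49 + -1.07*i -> [-6.49, -7.56, -8.63, -9.7, -10.77]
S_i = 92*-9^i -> [92, -828, 7452, -67068, 603612]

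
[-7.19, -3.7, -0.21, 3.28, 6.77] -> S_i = -7.19 + 3.49*i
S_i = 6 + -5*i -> [6, 1, -4, -9, -14]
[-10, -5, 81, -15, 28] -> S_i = Random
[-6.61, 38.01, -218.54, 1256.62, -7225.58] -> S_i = -6.61*(-5.75)^i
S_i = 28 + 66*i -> [28, 94, 160, 226, 292]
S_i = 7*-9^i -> [7, -63, 567, -5103, 45927]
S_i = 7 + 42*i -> [7, 49, 91, 133, 175]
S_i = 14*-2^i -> [14, -28, 56, -112, 224]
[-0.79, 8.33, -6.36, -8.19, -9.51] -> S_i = Random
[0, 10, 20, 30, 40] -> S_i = 0 + 10*i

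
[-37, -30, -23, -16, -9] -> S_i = -37 + 7*i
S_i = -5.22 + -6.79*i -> [-5.22, -12.01, -18.8, -25.59, -32.38]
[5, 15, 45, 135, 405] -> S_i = 5*3^i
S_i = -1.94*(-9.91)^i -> [-1.94, 19.23, -190.52, 1888.09, -18710.97]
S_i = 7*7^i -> [7, 49, 343, 2401, 16807]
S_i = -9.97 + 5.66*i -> [-9.97, -4.31, 1.35, 7.01, 12.67]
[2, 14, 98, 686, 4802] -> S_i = 2*7^i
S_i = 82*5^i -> [82, 410, 2050, 10250, 51250]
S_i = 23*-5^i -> [23, -115, 575, -2875, 14375]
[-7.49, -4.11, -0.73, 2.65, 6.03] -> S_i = -7.49 + 3.38*i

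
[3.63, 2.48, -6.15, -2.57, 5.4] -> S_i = Random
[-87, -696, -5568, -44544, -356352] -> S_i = -87*8^i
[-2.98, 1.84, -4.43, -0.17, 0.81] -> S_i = Random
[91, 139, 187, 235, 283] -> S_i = 91 + 48*i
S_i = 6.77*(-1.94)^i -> [6.77, -13.13, 25.48, -49.43, 95.89]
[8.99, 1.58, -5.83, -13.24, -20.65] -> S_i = 8.99 + -7.41*i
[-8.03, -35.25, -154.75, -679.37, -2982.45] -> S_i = -8.03*4.39^i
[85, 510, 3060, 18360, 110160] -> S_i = 85*6^i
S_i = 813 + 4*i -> [813, 817, 821, 825, 829]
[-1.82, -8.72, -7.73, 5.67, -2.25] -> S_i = Random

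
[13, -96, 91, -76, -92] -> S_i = Random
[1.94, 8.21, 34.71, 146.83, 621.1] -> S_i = 1.94*4.23^i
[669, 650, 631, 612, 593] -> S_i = 669 + -19*i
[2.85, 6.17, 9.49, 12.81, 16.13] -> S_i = 2.85 + 3.32*i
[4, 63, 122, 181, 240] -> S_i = 4 + 59*i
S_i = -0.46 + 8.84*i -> [-0.46, 8.38, 17.22, 26.06, 34.9]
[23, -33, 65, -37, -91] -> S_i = Random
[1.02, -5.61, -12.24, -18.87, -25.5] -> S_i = 1.02 + -6.63*i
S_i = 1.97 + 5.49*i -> [1.97, 7.46, 12.95, 18.44, 23.93]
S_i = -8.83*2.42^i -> [-8.83, -21.37, -51.71, -125.14, -302.85]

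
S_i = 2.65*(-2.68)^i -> [2.65, -7.1, 19.03, -51.01, 136.71]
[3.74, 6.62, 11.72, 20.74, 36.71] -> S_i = 3.74*1.77^i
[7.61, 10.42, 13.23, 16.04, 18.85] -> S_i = 7.61 + 2.81*i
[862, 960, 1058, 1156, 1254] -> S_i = 862 + 98*i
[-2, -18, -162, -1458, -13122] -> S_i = -2*9^i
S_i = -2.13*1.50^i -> [-2.13, -3.2, -4.79, -7.19, -10.78]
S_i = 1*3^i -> [1, 3, 9, 27, 81]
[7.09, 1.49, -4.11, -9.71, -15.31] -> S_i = 7.09 + -5.60*i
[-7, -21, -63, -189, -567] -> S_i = -7*3^i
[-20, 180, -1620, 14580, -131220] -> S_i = -20*-9^i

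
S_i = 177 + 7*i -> [177, 184, 191, 198, 205]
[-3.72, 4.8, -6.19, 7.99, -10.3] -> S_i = -3.72*(-1.29)^i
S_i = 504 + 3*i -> [504, 507, 510, 513, 516]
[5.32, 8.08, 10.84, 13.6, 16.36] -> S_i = 5.32 + 2.76*i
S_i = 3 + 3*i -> [3, 6, 9, 12, 15]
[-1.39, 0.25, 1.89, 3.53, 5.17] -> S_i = -1.39 + 1.64*i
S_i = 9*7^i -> [9, 63, 441, 3087, 21609]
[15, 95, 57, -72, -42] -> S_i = Random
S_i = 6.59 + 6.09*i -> [6.59, 12.68, 18.77, 24.86, 30.95]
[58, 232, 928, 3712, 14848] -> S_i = 58*4^i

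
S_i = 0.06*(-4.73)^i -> [0.06, -0.28, 1.34, -6.35, 30.03]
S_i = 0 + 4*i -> [0, 4, 8, 12, 16]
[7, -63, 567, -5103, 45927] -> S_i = 7*-9^i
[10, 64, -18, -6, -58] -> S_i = Random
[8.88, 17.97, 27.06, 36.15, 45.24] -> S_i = 8.88 + 9.09*i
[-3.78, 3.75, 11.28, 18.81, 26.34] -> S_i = -3.78 + 7.53*i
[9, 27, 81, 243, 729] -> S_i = 9*3^i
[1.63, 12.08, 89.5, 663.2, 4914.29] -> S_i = 1.63*7.41^i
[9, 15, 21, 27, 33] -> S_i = 9 + 6*i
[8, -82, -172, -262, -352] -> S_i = 8 + -90*i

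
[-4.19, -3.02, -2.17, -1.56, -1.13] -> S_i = -4.19*0.72^i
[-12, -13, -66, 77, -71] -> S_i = Random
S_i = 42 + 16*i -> [42, 58, 74, 90, 106]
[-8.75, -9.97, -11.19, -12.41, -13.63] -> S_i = -8.75 + -1.22*i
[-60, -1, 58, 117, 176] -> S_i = -60 + 59*i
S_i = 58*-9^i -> [58, -522, 4698, -42282, 380538]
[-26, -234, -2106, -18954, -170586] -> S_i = -26*9^i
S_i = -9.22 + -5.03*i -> [-9.22, -14.25, -19.28, -24.31, -29.34]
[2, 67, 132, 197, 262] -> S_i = 2 + 65*i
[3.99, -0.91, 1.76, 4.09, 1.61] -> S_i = Random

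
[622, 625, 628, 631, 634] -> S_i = 622 + 3*i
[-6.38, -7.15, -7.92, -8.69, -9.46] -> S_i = -6.38 + -0.77*i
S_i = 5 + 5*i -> [5, 10, 15, 20, 25]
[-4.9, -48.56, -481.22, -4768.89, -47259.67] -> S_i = -4.90*9.91^i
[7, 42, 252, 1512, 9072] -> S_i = 7*6^i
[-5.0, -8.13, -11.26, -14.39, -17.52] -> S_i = -5.00 + -3.13*i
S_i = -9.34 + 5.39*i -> [-9.34, -3.95, 1.44, 6.83, 12.22]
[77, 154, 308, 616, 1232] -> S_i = 77*2^i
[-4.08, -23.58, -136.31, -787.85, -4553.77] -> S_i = -4.08*5.78^i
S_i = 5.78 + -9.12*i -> [5.78, -3.34, -12.46, -21.58, -30.7]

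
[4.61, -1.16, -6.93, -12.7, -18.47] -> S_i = 4.61 + -5.77*i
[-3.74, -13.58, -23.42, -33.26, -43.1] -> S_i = -3.74 + -9.84*i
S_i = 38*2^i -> [38, 76, 152, 304, 608]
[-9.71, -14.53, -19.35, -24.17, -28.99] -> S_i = -9.71 + -4.82*i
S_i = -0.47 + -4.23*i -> [-0.47, -4.7, -8.93, -13.16, -17.39]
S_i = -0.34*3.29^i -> [-0.34, -1.12, -3.68, -12.11, -39.83]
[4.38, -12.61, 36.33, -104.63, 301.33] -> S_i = 4.38*(-2.88)^i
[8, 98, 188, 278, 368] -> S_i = 8 + 90*i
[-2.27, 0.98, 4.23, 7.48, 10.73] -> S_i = -2.27 + 3.25*i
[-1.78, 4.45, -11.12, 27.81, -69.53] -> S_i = -1.78*(-2.50)^i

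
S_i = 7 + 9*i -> [7, 16, 25, 34, 43]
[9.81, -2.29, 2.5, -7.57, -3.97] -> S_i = Random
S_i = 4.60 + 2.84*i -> [4.6, 7.44, 10.28, 13.12, 15.96]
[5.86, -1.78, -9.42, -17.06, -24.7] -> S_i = 5.86 + -7.64*i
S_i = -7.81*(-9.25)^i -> [-7.81, 72.24, -668.24, 6181.25, -57176.55]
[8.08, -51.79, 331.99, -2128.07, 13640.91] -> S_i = 8.08*(-6.41)^i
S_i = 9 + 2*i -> [9, 11, 13, 15, 17]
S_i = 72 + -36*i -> [72, 36, 0, -36, -72]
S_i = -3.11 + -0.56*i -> [-3.11, -3.67, -4.23, -4.79, -5.35]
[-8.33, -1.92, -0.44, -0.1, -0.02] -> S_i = -8.33*0.23^i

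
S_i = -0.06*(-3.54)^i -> [-0.06, 0.21, -0.75, 2.66, -9.42]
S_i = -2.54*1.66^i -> [-2.54, -4.22, -7.0, -11.62, -19.29]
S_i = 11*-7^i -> [11, -77, 539, -3773, 26411]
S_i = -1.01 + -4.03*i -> [-1.01, -5.04, -9.07, -13.1, -17.13]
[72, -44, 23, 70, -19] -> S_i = Random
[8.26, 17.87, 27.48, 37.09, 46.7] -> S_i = 8.26 + 9.61*i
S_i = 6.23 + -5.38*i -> [6.23, 0.85, -4.53, -9.91, -15.29]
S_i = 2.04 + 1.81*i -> [2.04, 3.85, 5.66, 7.47, 9.28]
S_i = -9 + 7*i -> [-9, -2, 5, 12, 19]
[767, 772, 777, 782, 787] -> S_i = 767 + 5*i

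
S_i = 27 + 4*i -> [27, 31, 35, 39, 43]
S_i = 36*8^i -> [36, 288, 2304, 18432, 147456]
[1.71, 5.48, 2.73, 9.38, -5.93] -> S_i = Random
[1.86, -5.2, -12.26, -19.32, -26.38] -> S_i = 1.86 + -7.06*i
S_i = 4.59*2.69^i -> [4.59, 12.35, 33.21, 89.34, 240.34]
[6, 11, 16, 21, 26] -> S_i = 6 + 5*i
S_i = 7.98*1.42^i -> [7.98, 11.33, 16.09, 22.85, 32.45]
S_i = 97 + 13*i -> [97, 110, 123, 136, 149]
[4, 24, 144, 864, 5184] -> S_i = 4*6^i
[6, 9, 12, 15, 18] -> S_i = 6 + 3*i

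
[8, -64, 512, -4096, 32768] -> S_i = 8*-8^i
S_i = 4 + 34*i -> [4, 38, 72, 106, 140]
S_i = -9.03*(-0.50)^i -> [-9.03, 4.51, -2.26, 1.13, -0.56]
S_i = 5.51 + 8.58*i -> [5.51, 14.09, 22.67, 31.25, 39.83]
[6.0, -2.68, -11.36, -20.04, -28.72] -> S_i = 6.00 + -8.68*i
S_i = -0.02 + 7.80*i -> [-0.02, 7.78, 15.58, 23.38, 31.18]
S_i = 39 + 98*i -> [39, 137, 235, 333, 431]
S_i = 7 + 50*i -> [7, 57, 107, 157, 207]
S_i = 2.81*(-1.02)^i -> [2.81, -2.87, 2.92, -2.98, 3.04]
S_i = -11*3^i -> [-11, -33, -99, -297, -891]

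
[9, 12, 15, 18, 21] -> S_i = 9 + 3*i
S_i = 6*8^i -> [6, 48, 384, 3072, 24576]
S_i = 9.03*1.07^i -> [9.03, 9.66, 10.34, 11.06, 11.84]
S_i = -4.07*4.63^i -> [-4.07, -18.84, -87.25, -403.96, -1870.33]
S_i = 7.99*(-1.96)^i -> [7.99, -15.66, 30.69, -60.16, 117.92]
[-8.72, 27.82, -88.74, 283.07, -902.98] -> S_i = -8.72*(-3.19)^i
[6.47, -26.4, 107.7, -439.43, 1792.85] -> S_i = 6.47*(-4.08)^i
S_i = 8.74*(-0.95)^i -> [8.74, -8.3, 7.89, -7.49, 7.12]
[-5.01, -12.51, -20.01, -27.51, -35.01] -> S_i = -5.01 + -7.50*i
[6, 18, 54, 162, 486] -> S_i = 6*3^i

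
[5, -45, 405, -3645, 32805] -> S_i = 5*-9^i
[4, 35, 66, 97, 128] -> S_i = 4 + 31*i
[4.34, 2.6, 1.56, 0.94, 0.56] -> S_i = 4.34*0.60^i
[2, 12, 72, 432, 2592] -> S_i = 2*6^i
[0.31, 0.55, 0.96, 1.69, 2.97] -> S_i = 0.31*1.76^i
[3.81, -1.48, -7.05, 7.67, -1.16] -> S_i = Random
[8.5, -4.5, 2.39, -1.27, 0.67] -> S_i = 8.50*(-0.53)^i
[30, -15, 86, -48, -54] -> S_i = Random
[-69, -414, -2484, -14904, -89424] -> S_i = -69*6^i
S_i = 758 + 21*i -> [758, 779, 800, 821, 842]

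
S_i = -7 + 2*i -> [-7, -5, -3, -1, 1]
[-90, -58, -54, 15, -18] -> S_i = Random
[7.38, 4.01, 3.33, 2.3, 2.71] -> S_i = Random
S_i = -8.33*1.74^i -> [-8.33, -14.49, -25.22, -43.88, -76.36]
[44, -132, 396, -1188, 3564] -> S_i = 44*-3^i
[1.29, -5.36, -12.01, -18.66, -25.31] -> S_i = 1.29 + -6.65*i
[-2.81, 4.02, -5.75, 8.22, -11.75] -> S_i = -2.81*(-1.43)^i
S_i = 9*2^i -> [9, 18, 36, 72, 144]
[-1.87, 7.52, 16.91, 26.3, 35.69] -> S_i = -1.87 + 9.39*i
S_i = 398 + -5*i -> [398, 393, 388, 383, 378]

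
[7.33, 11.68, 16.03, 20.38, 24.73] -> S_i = 7.33 + 4.35*i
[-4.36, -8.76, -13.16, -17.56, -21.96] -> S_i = -4.36 + -4.40*i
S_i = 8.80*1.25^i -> [8.8, 11.0, 13.75, 17.19, 21.48]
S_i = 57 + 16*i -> [57, 73, 89, 105, 121]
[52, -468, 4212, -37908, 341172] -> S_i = 52*-9^i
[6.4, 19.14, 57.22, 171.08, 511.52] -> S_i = 6.40*2.99^i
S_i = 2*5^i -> [2, 10, 50, 250, 1250]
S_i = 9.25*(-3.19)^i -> [9.25, -29.51, 94.13, -300.27, 957.87]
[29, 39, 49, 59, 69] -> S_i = 29 + 10*i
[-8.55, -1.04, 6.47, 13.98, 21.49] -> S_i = -8.55 + 7.51*i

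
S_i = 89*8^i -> [89, 712, 5696, 45568, 364544]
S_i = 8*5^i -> [8, 40, 200, 1000, 5000]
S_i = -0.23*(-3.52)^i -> [-0.23, 0.81, -2.85, 10.03, -35.31]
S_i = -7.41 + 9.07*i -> [-7.41, 1.66, 10.73, 19.8, 28.87]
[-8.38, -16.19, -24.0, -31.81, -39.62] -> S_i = -8.38 + -7.81*i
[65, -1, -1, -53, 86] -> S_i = Random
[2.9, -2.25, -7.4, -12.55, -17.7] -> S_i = 2.90 + -5.15*i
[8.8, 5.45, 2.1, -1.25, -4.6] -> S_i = 8.80 + -3.35*i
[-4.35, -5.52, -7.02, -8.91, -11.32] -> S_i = -4.35*1.27^i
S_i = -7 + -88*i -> [-7, -95, -183, -271, -359]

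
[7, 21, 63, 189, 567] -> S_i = 7*3^i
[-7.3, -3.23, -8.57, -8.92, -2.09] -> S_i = Random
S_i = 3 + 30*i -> [3, 33, 63, 93, 123]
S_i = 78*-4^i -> [78, -312, 1248, -4992, 19968]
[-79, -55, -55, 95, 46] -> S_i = Random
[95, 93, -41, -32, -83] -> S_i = Random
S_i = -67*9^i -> [-67, -603, -5427, -48843, -439587]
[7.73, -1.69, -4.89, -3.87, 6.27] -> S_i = Random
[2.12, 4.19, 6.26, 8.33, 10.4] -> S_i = 2.12 + 2.07*i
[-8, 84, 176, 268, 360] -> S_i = -8 + 92*i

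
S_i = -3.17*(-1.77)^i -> [-3.17, 5.61, -9.93, 17.58, -31.11]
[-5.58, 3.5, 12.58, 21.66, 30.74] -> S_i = -5.58 + 9.08*i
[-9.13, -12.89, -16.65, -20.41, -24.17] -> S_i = -9.13 + -3.76*i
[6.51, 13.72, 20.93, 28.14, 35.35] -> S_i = 6.51 + 7.21*i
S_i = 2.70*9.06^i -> [2.7, 24.46, 221.63, 2007.93, 18191.84]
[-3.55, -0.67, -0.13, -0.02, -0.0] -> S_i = -3.55*0.19^i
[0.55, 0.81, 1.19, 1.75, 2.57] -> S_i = 0.55*1.47^i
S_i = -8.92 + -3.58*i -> [-8.92, -12.5, -16.08, -19.66, -23.24]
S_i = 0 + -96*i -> [0, -96, -192, -288, -384]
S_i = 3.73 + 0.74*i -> [3.73, 4.47, 5.21, 5.95, 6.69]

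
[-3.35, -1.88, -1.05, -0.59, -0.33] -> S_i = -3.35*0.56^i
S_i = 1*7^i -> [1, 7, 49, 343, 2401]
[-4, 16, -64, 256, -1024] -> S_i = -4*-4^i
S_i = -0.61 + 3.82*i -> [-0.61, 3.21, 7.03, 10.85, 14.67]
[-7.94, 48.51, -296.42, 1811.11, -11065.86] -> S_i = -7.94*(-6.11)^i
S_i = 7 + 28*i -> [7, 35, 63, 91, 119]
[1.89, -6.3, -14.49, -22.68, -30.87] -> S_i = 1.89 + -8.19*i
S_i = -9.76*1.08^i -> [-9.76, -10.54, -11.38, -12.29, -13.28]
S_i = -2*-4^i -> [-2, 8, -32, 128, -512]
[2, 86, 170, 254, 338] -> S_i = 2 + 84*i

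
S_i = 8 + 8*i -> [8, 16, 24, 32, 40]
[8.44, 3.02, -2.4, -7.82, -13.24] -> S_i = 8.44 + -5.42*i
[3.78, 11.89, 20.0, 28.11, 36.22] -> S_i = 3.78 + 8.11*i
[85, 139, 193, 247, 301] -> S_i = 85 + 54*i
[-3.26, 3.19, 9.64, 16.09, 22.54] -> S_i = -3.26 + 6.45*i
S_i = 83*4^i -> [83, 332, 1328, 5312, 21248]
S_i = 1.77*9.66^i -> [1.77, 17.1, 165.17, 1595.53, 15412.81]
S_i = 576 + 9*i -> [576, 585, 594, 603, 612]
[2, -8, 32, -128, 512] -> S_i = 2*-4^i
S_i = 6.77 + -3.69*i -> [6.77, 3.08, -0.61, -4.3, -7.99]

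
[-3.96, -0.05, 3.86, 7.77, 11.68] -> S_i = -3.96 + 3.91*i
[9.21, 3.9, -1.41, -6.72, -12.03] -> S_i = 9.21 + -5.31*i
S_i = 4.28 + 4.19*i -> [4.28, 8.47, 12.66, 16.85, 21.04]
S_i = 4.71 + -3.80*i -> [4.71, 0.91, -2.89, -6.69, -10.49]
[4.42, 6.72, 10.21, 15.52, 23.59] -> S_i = 4.42*1.52^i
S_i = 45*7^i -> [45, 315, 2205, 15435, 108045]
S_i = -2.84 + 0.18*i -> [-2.84, -2.66, -2.48, -2.3, -2.12]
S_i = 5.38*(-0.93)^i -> [5.38, -5.0, 4.65, -4.33, 4.02]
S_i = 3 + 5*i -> [3, 8, 13, 18, 23]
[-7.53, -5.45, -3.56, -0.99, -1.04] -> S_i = Random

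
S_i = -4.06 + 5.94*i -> [-4.06, 1.88, 7.82, 13.76, 19.7]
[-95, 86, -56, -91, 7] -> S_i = Random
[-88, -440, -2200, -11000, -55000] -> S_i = -88*5^i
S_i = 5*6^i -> [5, 30, 180, 1080, 6480]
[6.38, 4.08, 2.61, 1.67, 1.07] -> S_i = 6.38*0.64^i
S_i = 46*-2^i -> [46, -92, 184, -368, 736]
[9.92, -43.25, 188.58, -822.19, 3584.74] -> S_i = 9.92*(-4.36)^i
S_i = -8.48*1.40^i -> [-8.48, -11.87, -16.62, -23.27, -32.58]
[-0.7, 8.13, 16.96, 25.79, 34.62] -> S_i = -0.70 + 8.83*i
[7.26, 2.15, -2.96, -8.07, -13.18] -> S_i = 7.26 + -5.11*i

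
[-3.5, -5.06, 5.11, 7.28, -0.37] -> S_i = Random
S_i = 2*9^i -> [2, 18, 162, 1458, 13122]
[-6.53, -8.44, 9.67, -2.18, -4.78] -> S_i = Random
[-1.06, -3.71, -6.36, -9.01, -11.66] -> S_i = -1.06 + -2.65*i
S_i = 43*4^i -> [43, 172, 688, 2752, 11008]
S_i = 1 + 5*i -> [1, 6, 11, 16, 21]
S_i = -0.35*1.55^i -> [-0.35, -0.54, -0.84, -1.3, -2.02]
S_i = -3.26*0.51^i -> [-3.26, -1.66, -0.85, -0.43, -0.22]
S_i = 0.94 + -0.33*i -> [0.94, 0.61, 0.28, -0.05, -0.38]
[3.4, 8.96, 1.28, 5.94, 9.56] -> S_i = Random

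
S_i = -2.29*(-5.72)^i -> [-2.29, 13.1, -74.93, 428.57, -2451.43]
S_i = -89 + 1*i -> [-89, -88, -87, -86, -85]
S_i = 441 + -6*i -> [441, 435, 429, 423, 417]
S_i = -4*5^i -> [-4, -20, -100, -500, -2500]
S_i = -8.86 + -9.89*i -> [-8.86, -18.75, -28.64, -38.53, -48.42]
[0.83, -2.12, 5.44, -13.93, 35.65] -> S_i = 0.83*(-2.56)^i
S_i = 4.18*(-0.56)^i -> [4.18, -2.34, 1.31, -0.73, 0.41]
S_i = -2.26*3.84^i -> [-2.26, -8.68, -33.33, -127.97, -491.4]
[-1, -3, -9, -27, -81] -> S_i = -1*3^i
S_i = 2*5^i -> [2, 10, 50, 250, 1250]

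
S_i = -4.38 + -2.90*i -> [-4.38, -7.28, -10.18, -13.08, -15.98]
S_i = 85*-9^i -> [85, -765, 6885, -61965, 557685]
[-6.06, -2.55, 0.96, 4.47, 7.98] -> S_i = -6.06 + 3.51*i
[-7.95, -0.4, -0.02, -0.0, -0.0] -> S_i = -7.95*0.05^i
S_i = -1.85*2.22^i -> [-1.85, -4.11, -9.12, -20.24, -44.93]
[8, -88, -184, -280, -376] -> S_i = 8 + -96*i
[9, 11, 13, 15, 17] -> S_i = 9 + 2*i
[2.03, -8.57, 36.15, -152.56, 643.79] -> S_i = 2.03*(-4.22)^i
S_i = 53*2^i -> [53, 106, 212, 424, 848]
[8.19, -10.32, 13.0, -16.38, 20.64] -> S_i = 8.19*(-1.26)^i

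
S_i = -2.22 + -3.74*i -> [-2.22, -5.96, -9.7, -13.44, -17.18]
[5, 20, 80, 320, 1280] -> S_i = 5*4^i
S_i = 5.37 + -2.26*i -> [5.37, 3.11, 0.85, -1.41, -3.67]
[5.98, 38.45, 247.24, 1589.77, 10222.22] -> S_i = 5.98*6.43^i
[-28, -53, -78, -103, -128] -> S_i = -28 + -25*i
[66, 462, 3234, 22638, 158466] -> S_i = 66*7^i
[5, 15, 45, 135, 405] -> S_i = 5*3^i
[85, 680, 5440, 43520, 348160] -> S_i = 85*8^i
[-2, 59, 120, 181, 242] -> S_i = -2 + 61*i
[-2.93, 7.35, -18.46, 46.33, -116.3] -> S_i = -2.93*(-2.51)^i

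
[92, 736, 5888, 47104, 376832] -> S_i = 92*8^i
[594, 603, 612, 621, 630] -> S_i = 594 + 9*i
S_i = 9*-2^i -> [9, -18, 36, -72, 144]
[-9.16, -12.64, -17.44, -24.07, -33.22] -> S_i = -9.16*1.38^i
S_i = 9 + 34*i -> [9, 43, 77, 111, 145]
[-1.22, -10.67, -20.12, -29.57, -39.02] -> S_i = -1.22 + -9.45*i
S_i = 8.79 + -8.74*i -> [8.79, 0.05, -8.69, -17.43, -26.17]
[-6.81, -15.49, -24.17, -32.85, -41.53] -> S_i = -6.81 + -8.68*i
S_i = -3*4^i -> [-3, -12, -48, -192, -768]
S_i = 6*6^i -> [6, 36, 216, 1296, 7776]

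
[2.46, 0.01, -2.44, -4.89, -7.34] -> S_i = 2.46 + -2.45*i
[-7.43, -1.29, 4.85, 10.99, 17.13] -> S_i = -7.43 + 6.14*i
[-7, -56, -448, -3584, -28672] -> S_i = -7*8^i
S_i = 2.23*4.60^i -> [2.23, 10.26, 47.19, 217.06, 998.47]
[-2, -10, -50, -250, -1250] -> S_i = -2*5^i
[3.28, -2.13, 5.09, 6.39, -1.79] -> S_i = Random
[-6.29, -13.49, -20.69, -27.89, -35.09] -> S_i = -6.29 + -7.20*i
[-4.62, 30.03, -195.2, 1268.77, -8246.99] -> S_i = -4.62*(-6.50)^i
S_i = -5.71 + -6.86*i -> [-5.71, -12.57, -19.43, -26.29, -33.15]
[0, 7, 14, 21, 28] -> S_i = 0 + 7*i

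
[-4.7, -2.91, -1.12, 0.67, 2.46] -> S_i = -4.70 + 1.79*i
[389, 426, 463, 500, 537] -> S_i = 389 + 37*i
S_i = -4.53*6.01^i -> [-4.53, -27.23, -163.62, -983.38, -5910.12]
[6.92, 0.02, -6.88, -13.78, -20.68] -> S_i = 6.92 + -6.90*i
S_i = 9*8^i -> [9, 72, 576, 4608, 36864]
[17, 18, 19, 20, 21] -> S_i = 17 + 1*i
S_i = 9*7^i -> [9, 63, 441, 3087, 21609]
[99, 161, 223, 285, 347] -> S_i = 99 + 62*i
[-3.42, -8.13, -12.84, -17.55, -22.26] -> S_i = -3.42 + -4.71*i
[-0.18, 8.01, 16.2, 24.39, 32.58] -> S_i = -0.18 + 8.19*i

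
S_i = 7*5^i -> [7, 35, 175, 875, 4375]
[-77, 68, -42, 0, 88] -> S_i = Random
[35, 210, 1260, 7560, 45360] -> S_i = 35*6^i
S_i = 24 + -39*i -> [24, -15, -54, -93, -132]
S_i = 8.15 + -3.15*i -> [8.15, 5.0, 1.85, -1.3, -4.45]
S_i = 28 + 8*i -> [28, 36, 44, 52, 60]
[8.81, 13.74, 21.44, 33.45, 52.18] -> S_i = 8.81*1.56^i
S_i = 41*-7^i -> [41, -287, 2009, -14063, 98441]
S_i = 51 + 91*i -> [51, 142, 233, 324, 415]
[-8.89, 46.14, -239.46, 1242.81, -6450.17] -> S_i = -8.89*(-5.19)^i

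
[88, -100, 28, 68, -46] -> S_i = Random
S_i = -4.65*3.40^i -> [-4.65, -15.81, -53.75, -182.76, -621.4]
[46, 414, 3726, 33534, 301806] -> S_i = 46*9^i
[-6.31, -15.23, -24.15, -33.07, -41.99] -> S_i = -6.31 + -8.92*i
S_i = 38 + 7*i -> [38, 45, 52, 59, 66]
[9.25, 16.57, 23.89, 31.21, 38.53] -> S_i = 9.25 + 7.32*i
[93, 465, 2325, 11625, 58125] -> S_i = 93*5^i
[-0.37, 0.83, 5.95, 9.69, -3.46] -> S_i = Random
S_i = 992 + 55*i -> [992, 1047, 1102, 1157, 1212]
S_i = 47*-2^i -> [47, -94, 188, -376, 752]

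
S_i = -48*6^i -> [-48, -288, -1728, -10368, -62208]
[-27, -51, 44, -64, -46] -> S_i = Random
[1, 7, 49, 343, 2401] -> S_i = 1*7^i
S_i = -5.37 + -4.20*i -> [-5.37, -9.57, -13.77, -17.97, -22.17]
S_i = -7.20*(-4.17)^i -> [-7.2, 30.02, -125.2, 522.08, -2177.09]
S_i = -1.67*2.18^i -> [-1.67, -3.64, -7.94, -17.3, -37.72]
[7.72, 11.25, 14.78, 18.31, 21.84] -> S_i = 7.72 + 3.53*i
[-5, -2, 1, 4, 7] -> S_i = -5 + 3*i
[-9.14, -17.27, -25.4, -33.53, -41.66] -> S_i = -9.14 + -8.13*i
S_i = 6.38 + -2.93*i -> [6.38, 3.45, 0.52, -2.41, -5.34]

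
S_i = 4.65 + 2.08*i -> [4.65, 6.73, 8.81, 10.89, 12.97]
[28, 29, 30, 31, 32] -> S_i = 28 + 1*i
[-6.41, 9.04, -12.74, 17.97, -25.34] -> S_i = -6.41*(-1.41)^i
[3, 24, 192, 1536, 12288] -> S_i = 3*8^i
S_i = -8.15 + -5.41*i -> [-8.15, -13.56, -18.97, -24.38, -29.79]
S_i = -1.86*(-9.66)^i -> [-1.86, 17.97, -173.57, 1676.66, -16196.51]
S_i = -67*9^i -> [-67, -603, -5427, -48843, -439587]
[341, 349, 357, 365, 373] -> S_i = 341 + 8*i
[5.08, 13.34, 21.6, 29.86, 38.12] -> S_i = 5.08 + 8.26*i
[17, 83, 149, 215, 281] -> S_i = 17 + 66*i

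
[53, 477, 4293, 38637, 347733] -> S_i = 53*9^i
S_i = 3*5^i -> [3, 15, 75, 375, 1875]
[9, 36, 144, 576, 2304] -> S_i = 9*4^i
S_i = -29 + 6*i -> [-29, -23, -17, -11, -5]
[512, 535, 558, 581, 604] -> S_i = 512 + 23*i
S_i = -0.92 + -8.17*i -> [-0.92, -9.09, -17.26, -25.43, -33.6]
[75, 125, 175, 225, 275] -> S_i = 75 + 50*i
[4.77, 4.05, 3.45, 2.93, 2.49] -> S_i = 4.77*0.85^i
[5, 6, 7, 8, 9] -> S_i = 5 + 1*i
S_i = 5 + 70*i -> [5, 75, 145, 215, 285]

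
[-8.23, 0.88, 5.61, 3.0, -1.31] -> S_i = Random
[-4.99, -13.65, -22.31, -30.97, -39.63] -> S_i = -4.99 + -8.66*i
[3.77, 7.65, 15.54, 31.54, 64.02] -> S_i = 3.77*2.03^i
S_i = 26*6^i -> [26, 156, 936, 5616, 33696]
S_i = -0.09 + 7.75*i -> [-0.09, 7.66, 15.41, 23.16, 30.91]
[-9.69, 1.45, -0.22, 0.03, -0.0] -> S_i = -9.69*(-0.15)^i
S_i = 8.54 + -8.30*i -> [8.54, 0.24, -8.06, -16.36, -24.66]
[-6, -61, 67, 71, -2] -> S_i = Random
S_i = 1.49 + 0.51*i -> [1.49, 2.0, 2.51, 3.02, 3.53]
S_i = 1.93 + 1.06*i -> [1.93, 2.99, 4.05, 5.11, 6.17]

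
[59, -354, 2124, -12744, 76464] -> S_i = 59*-6^i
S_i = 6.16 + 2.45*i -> [6.16, 8.61, 11.06, 13.51, 15.96]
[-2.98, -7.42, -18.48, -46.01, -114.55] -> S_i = -2.98*2.49^i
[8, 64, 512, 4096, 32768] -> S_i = 8*8^i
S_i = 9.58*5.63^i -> [9.58, 53.94, 303.66, 1709.58, 9624.96]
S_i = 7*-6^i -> [7, -42, 252, -1512, 9072]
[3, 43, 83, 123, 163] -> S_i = 3 + 40*i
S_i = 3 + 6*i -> [3, 9, 15, 21, 27]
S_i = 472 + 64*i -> [472, 536, 600, 664, 728]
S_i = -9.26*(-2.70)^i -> [-9.26, 25.0, -67.51, 182.26, -492.11]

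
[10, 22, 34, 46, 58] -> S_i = 10 + 12*i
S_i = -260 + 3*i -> [-260, -257, -254, -251, -248]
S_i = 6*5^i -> [6, 30, 150, 750, 3750]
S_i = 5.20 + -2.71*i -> [5.2, 2.49, -0.22, -2.93, -5.64]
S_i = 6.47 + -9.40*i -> [6.47, -2.93, -12.33, -21.73, -31.13]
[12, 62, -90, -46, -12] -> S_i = Random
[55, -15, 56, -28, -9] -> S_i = Random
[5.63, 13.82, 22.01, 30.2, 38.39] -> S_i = 5.63 + 8.19*i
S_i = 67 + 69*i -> [67, 136, 205, 274, 343]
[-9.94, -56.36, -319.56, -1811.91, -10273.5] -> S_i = -9.94*5.67^i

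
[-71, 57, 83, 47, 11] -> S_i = Random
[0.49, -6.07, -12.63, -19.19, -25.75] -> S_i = 0.49 + -6.56*i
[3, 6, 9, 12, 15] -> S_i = 3 + 3*i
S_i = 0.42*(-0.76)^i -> [0.42, -0.32, 0.24, -0.18, 0.14]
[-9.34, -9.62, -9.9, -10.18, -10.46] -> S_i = -9.34 + -0.28*i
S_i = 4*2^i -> [4, 8, 16, 32, 64]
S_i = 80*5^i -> [80, 400, 2000, 10000, 50000]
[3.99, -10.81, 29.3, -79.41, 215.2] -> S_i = 3.99*(-2.71)^i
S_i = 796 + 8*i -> [796, 804, 812, 820, 828]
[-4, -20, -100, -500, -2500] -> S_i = -4*5^i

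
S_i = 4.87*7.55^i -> [4.87, 36.77, 277.6, 2095.9, 15824.02]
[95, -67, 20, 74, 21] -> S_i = Random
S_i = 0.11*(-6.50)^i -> [0.11, -0.72, 4.65, -30.21, 196.36]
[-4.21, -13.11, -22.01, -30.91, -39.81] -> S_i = -4.21 + -8.90*i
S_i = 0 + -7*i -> [0, -7, -14, -21, -28]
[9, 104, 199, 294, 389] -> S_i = 9 + 95*i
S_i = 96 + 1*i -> [96, 97, 98, 99, 100]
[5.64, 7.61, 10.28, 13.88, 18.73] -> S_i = 5.64*1.35^i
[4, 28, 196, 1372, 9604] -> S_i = 4*7^i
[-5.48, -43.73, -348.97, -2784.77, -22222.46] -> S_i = -5.48*7.98^i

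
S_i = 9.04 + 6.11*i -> [9.04, 15.15, 21.26, 27.37, 33.48]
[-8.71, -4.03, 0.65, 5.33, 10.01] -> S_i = -8.71 + 4.68*i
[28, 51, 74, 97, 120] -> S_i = 28 + 23*i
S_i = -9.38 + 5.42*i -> [-9.38, -3.96, 1.46, 6.88, 12.3]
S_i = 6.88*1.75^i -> [6.88, 12.04, 21.07, 36.87, 64.53]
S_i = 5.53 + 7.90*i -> [5.53, 13.43, 21.33, 29.23, 37.13]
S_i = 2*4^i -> [2, 8, 32, 128, 512]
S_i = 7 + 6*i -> [7, 13, 19, 25, 31]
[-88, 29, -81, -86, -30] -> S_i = Random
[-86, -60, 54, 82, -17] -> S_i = Random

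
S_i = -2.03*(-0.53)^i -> [-2.03, 1.08, -0.57, 0.3, -0.16]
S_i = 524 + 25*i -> [524, 549, 574, 599, 624]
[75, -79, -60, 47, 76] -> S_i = Random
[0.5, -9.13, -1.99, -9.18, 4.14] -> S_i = Random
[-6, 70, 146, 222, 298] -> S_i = -6 + 76*i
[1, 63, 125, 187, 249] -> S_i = 1 + 62*i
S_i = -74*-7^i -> [-74, 518, -3626, 25382, -177674]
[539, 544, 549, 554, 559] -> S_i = 539 + 5*i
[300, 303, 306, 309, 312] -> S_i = 300 + 3*i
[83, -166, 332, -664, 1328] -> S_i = 83*-2^i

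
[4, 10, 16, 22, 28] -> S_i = 4 + 6*i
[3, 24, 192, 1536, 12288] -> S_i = 3*8^i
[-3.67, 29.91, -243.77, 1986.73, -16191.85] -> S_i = -3.67*(-8.15)^i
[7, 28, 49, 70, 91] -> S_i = 7 + 21*i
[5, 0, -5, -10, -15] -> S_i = 5 + -5*i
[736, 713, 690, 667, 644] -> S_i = 736 + -23*i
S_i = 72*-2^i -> [72, -144, 288, -576, 1152]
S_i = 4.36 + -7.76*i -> [4.36, -3.4, -11.16, -18.92, -26.68]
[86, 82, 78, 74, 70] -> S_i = 86 + -4*i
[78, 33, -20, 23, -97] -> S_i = Random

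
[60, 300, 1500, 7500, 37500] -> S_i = 60*5^i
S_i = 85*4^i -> [85, 340, 1360, 5440, 21760]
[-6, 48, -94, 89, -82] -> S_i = Random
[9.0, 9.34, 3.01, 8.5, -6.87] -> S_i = Random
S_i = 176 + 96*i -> [176, 272, 368, 464, 560]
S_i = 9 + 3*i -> [9, 12, 15, 18, 21]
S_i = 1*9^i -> [1, 9, 81, 729, 6561]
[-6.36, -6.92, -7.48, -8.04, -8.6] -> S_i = -6.36 + -0.56*i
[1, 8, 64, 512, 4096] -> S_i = 1*8^i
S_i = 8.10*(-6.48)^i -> [8.1, -52.49, 340.12, -2203.99, 14281.87]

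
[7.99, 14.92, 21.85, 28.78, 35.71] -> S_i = 7.99 + 6.93*i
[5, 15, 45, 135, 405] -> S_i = 5*3^i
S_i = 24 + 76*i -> [24, 100, 176, 252, 328]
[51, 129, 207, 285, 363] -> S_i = 51 + 78*i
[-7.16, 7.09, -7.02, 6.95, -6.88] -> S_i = -7.16*(-0.99)^i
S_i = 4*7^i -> [4, 28, 196, 1372, 9604]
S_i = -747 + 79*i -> [-747, -668, -589, -510, -431]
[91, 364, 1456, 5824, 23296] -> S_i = 91*4^i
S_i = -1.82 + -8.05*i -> [-1.82, -9.87, -17.92, -25.97, -34.02]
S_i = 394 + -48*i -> [394, 346, 298, 250, 202]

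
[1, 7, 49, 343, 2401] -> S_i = 1*7^i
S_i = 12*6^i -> [12, 72, 432, 2592, 15552]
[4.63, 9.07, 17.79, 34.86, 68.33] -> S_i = 4.63*1.96^i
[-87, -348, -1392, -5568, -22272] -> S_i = -87*4^i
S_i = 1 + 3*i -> [1, 4, 7, 10, 13]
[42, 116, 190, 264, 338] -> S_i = 42 + 74*i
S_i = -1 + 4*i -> [-1, 3, 7, 11, 15]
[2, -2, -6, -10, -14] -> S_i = 2 + -4*i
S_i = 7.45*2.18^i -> [7.45, 16.24, 35.41, 77.18, 168.26]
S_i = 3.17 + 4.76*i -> [3.17, 7.93, 12.69, 17.45, 22.21]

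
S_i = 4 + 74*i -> [4, 78, 152, 226, 300]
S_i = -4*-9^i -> [-4, 36, -324, 2916, -26244]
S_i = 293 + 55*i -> [293, 348, 403, 458, 513]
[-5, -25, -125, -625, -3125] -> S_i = -5*5^i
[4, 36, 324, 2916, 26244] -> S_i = 4*9^i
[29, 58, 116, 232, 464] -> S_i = 29*2^i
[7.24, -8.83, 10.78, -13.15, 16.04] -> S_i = 7.24*(-1.22)^i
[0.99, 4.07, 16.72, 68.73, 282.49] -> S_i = 0.99*4.11^i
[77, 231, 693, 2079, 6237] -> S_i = 77*3^i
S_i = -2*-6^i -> [-2, 12, -72, 432, -2592]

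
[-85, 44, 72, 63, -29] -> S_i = Random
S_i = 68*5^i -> [68, 340, 1700, 8500, 42500]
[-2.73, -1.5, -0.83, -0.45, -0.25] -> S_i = -2.73*0.55^i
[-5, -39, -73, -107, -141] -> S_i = -5 + -34*i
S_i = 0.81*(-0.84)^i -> [0.81, -0.68, 0.57, -0.48, 0.4]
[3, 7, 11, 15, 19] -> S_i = 3 + 4*i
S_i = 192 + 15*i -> [192, 207, 222, 237, 252]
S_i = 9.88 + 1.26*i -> [9.88, 11.14, 12.4, 13.66, 14.92]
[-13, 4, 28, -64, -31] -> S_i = Random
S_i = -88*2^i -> [-88, -176, -352, -704, -1408]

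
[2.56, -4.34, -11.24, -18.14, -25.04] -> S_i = 2.56 + -6.90*i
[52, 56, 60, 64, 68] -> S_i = 52 + 4*i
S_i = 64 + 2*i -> [64, 66, 68, 70, 72]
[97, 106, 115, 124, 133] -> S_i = 97 + 9*i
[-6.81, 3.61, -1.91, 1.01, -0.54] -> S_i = -6.81*(-0.53)^i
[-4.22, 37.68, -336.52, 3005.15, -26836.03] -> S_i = -4.22*(-8.93)^i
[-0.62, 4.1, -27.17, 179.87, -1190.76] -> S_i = -0.62*(-6.62)^i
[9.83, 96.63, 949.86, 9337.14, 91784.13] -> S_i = 9.83*9.83^i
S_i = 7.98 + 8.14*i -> [7.98, 16.12, 24.26, 32.4, 40.54]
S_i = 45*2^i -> [45, 90, 180, 360, 720]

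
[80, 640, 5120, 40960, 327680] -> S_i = 80*8^i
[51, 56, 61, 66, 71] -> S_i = 51 + 5*i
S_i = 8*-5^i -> [8, -40, 200, -1000, 5000]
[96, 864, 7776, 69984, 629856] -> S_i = 96*9^i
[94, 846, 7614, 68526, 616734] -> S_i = 94*9^i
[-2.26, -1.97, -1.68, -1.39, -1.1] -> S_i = -2.26 + 0.29*i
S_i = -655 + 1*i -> [-655, -654, -653, -652, -651]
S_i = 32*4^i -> [32, 128, 512, 2048, 8192]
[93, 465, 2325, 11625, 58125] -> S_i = 93*5^i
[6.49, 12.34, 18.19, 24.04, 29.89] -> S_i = 6.49 + 5.85*i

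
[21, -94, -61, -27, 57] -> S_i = Random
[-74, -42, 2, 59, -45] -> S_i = Random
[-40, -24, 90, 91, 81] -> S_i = Random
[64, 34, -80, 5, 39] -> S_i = Random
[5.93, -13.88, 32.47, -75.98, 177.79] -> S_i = 5.93*(-2.34)^i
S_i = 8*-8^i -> [8, -64, 512, -4096, 32768]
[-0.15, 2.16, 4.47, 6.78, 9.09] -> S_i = -0.15 + 2.31*i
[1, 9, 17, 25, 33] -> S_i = 1 + 8*i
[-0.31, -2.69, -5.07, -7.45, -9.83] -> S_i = -0.31 + -2.38*i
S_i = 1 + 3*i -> [1, 4, 7, 10, 13]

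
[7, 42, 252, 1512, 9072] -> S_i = 7*6^i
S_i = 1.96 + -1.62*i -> [1.96, 0.34, -1.28, -2.9, -4.52]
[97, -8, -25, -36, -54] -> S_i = Random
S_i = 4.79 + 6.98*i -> [4.79, 11.77, 18.75, 25.73, 32.71]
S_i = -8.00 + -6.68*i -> [-8.0, -14.68, -21.36, -28.04, -34.72]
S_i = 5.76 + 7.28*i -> [5.76, 13.04, 20.32, 27.6, 34.88]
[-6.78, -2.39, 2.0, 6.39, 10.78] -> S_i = -6.78 + 4.39*i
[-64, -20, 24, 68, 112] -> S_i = -64 + 44*i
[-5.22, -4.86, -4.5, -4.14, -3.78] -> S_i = -5.22 + 0.36*i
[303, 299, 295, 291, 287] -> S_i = 303 + -4*i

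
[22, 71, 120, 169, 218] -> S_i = 22 + 49*i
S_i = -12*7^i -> [-12, -84, -588, -4116, -28812]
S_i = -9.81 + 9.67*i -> [-9.81, -0.14, 9.53, 19.2, 28.87]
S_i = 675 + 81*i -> [675, 756, 837, 918, 999]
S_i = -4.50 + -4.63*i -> [-4.5, -9.13, -13.76, -18.39, -23.02]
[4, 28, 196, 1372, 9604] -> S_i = 4*7^i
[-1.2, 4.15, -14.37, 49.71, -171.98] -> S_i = -1.20*(-3.46)^i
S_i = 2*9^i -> [2, 18, 162, 1458, 13122]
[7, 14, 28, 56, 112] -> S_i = 7*2^i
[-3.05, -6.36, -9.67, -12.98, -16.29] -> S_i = -3.05 + -3.31*i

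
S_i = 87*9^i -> [87, 783, 7047, 63423, 570807]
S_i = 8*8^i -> [8, 64, 512, 4096, 32768]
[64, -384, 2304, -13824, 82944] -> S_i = 64*-6^i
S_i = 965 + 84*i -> [965, 1049, 1133, 1217, 1301]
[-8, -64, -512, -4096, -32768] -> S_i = -8*8^i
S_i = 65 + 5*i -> [65, 70, 75, 80, 85]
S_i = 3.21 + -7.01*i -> [3.21, -3.8, -10.81, -17.82, -24.83]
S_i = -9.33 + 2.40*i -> [-9.33, -6.93, -4.53, -2.13, 0.27]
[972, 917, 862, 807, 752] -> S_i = 972 + -55*i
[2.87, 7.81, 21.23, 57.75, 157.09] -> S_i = 2.87*2.72^i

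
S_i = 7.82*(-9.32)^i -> [7.82, -72.88, 679.26, -6330.74, 59002.5]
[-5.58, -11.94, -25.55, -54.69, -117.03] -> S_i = -5.58*2.14^i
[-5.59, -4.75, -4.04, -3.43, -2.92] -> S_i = -5.59*0.85^i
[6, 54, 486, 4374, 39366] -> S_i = 6*9^i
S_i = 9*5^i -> [9, 45, 225, 1125, 5625]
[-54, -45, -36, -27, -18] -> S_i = -54 + 9*i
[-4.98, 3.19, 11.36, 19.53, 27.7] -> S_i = -4.98 + 8.17*i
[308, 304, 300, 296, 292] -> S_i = 308 + -4*i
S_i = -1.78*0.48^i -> [-1.78, -0.85, -0.41, -0.2, -0.09]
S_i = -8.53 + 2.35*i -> [-8.53, -6.18, -3.83, -1.48, 0.87]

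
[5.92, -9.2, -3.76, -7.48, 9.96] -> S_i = Random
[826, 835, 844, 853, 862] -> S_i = 826 + 9*i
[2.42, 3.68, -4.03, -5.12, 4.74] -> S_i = Random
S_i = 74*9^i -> [74, 666, 5994, 53946, 485514]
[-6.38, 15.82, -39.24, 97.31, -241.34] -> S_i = -6.38*(-2.48)^i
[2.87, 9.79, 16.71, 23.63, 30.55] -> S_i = 2.87 + 6.92*i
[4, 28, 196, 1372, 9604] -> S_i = 4*7^i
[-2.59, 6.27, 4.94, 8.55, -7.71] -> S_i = Random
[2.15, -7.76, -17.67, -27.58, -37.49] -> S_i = 2.15 + -9.91*i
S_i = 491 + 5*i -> [491, 496, 501, 506, 511]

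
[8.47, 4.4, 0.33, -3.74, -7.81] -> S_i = 8.47 + -4.07*i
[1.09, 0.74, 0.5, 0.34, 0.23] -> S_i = 1.09*0.68^i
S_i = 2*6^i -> [2, 12, 72, 432, 2592]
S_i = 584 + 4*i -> [584, 588, 592, 596, 600]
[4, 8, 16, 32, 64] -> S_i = 4*2^i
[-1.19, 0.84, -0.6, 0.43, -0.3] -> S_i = -1.19*(-0.71)^i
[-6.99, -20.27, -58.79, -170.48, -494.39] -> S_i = -6.99*2.90^i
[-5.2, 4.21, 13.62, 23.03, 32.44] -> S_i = -5.20 + 9.41*i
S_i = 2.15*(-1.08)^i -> [2.15, -2.32, 2.51, -2.71, 2.93]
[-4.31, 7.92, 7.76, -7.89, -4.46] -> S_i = Random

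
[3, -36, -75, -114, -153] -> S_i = 3 + -39*i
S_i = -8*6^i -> [-8, -48, -288, -1728, -10368]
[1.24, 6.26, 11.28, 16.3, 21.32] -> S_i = 1.24 + 5.02*i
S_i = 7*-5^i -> [7, -35, 175, -875, 4375]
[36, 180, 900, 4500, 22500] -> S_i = 36*5^i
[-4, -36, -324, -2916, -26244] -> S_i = -4*9^i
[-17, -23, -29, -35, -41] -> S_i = -17 + -6*i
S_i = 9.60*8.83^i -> [9.6, 84.77, 748.5, 6609.27, 58359.83]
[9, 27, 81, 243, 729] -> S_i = 9*3^i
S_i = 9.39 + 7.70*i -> [9.39, 17.09, 24.79, 32.49, 40.19]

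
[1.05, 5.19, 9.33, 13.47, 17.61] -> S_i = 1.05 + 4.14*i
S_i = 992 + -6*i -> [992, 986, 980, 974, 968]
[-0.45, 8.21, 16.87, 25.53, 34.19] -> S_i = -0.45 + 8.66*i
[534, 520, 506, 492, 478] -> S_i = 534 + -14*i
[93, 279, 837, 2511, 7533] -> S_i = 93*3^i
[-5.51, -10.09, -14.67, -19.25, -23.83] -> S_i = -5.51 + -4.58*i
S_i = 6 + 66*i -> [6, 72, 138, 204, 270]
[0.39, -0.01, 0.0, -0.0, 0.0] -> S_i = 0.39*(-0.02)^i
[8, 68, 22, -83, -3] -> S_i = Random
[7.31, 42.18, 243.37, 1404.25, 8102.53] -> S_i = 7.31*5.77^i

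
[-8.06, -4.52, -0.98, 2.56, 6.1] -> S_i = -8.06 + 3.54*i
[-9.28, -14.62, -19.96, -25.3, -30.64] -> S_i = -9.28 + -5.34*i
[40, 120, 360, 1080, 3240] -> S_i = 40*3^i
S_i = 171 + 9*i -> [171, 180, 189, 198, 207]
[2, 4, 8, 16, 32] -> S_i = 2*2^i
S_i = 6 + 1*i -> [6, 7, 8, 9, 10]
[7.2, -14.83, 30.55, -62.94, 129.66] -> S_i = 7.20*(-2.06)^i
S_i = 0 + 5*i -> [0, 5, 10, 15, 20]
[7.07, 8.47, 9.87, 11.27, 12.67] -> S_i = 7.07 + 1.40*i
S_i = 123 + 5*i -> [123, 128, 133, 138, 143]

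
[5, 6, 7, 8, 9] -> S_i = 5 + 1*i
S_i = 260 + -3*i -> [260, 257, 254, 251, 248]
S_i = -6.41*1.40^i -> [-6.41, -8.97, -12.56, -17.59, -24.62]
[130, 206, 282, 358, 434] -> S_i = 130 + 76*i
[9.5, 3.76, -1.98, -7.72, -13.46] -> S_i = 9.50 + -5.74*i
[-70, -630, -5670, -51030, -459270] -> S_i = -70*9^i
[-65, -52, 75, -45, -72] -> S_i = Random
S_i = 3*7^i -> [3, 21, 147, 1029, 7203]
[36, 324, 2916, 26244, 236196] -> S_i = 36*9^i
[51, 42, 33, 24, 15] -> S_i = 51 + -9*i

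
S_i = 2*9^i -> [2, 18, 162, 1458, 13122]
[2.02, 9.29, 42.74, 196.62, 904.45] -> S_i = 2.02*4.60^i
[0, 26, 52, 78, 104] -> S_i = 0 + 26*i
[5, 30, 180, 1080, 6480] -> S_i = 5*6^i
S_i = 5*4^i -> [5, 20, 80, 320, 1280]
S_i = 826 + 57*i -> [826, 883, 940, 997, 1054]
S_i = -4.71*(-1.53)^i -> [-4.71, 7.21, -11.03, 16.87, -25.81]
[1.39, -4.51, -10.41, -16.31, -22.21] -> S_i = 1.39 + -5.90*i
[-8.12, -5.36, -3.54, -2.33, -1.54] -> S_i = -8.12*0.66^i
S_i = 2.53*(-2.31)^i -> [2.53, -5.84, 13.5, -31.19, 72.04]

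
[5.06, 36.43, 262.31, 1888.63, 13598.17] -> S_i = 5.06*7.20^i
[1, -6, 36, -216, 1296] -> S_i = 1*-6^i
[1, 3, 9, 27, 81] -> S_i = 1*3^i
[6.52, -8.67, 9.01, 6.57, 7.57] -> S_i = Random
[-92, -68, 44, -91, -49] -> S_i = Random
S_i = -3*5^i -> [-3, -15, -75, -375, -1875]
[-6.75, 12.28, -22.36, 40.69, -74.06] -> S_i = -6.75*(-1.82)^i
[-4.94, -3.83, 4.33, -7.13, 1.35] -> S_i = Random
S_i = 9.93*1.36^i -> [9.93, 13.5, 18.37, 24.98, 33.97]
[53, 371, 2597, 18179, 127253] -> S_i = 53*7^i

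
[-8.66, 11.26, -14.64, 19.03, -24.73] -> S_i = -8.66*(-1.30)^i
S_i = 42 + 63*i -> [42, 105, 168, 231, 294]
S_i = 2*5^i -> [2, 10, 50, 250, 1250]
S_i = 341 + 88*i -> [341, 429, 517, 605, 693]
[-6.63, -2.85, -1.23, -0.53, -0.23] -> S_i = -6.63*0.43^i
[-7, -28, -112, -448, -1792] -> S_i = -7*4^i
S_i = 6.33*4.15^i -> [6.33, 26.27, 109.02, 452.43, 1877.57]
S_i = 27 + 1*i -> [27, 28, 29, 30, 31]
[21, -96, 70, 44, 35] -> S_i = Random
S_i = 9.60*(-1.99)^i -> [9.6, -19.1, 38.02, -75.65, 150.55]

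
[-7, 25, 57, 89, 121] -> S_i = -7 + 32*i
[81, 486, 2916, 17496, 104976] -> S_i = 81*6^i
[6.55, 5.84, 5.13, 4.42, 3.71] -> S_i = 6.55 + -0.71*i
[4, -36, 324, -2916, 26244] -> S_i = 4*-9^i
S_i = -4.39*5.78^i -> [-4.39, -25.37, -146.66, -847.71, -4899.77]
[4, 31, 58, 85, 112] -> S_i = 4 + 27*i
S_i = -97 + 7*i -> [-97, -90, -83, -76, -69]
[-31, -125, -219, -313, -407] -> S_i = -31 + -94*i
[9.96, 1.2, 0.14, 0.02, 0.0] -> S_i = 9.96*0.12^i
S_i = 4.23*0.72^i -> [4.23, 3.05, 2.19, 1.58, 1.14]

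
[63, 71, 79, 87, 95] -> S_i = 63 + 8*i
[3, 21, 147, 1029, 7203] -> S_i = 3*7^i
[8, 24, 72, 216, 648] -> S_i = 8*3^i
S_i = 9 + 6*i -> [9, 15, 21, 27, 33]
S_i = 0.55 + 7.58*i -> [0.55, 8.13, 15.71, 23.29, 30.87]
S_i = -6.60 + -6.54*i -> [-6.6, -13.14, -19.68, -26.22, -32.76]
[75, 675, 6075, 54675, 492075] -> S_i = 75*9^i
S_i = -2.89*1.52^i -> [-2.89, -4.39, -6.68, -10.15, -15.43]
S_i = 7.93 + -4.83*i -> [7.93, 3.1, -1.73, -6.56, -11.39]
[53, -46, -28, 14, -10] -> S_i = Random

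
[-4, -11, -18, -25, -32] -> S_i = -4 + -7*i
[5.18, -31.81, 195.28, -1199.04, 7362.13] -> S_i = 5.18*(-6.14)^i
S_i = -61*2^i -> [-61, -122, -244, -488, -976]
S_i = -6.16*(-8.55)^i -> [-6.16, 52.67, -450.31, 3850.16, -32918.89]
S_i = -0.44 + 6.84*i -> [-0.44, 6.4, 13.24, 20.08, 26.92]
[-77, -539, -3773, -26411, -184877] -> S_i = -77*7^i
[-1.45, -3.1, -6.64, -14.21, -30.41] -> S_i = -1.45*2.14^i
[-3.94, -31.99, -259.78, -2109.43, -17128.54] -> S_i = -3.94*8.12^i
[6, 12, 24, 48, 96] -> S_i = 6*2^i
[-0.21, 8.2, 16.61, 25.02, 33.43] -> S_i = -0.21 + 8.41*i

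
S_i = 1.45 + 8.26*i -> [1.45, 9.71, 17.97, 26.23, 34.49]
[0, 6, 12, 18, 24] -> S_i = 0 + 6*i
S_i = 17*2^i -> [17, 34, 68, 136, 272]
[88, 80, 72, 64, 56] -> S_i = 88 + -8*i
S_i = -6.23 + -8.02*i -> [-6.23, -14.25, -22.27, -30.29, -38.31]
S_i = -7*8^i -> [-7, -56, -448, -3584, -28672]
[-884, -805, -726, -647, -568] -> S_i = -884 + 79*i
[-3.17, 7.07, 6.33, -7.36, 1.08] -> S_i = Random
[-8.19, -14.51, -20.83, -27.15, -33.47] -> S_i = -8.19 + -6.32*i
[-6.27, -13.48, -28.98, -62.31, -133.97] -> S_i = -6.27*2.15^i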